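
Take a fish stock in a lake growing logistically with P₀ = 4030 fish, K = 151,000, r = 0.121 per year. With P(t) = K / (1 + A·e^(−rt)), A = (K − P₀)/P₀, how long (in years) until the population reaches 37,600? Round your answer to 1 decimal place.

t ≈ 20.6 years

A = (151000 − 4030)/4030 = 36.46898
37600 = 151000/(1 + 36.46898·e^(−0.121t)) → 1 + 36.46898·e^(−0.121t) = 4.01596
e^(−0.121t) = 0.082699 → t = ln(12.09201)/0.121 = 2.49254/0.121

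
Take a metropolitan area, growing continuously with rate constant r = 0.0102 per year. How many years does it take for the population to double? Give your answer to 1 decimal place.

doubling time ≈ 68.0 years

doubling time = ln(2) / |r| = 0.69315 / 0.0102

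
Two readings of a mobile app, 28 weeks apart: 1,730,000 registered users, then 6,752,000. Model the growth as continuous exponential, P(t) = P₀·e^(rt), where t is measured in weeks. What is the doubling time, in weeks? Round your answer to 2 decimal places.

doubling time ≈ 14.25 weeks

r = ln(6752000/1730000) / 28 = ln(3.90289) / 28 ≈ 0.048633 per week
doubling time = ln 2 / |r| = 0.69315 / 0.048633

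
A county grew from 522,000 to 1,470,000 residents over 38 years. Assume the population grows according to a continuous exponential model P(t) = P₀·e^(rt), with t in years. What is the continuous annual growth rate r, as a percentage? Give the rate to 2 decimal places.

r ≈ 2.72% per year

1470000 = 522000 · e^(r·38)
e^(38r) = 1470000/522000 = 2.81609
r = ln(2.81609) / 38 = 1.03535 / 38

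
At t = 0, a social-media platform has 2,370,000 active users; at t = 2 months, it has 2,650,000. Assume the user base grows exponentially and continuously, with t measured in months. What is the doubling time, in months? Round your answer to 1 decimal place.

r = ln(2650000/2370000) / 2 = ln(1.11814) / 2 ≈ 0.055835 per month
doubling time = ln 2 / |r| = 0.69315 / 0.055835

doubling time ≈ 12.4 months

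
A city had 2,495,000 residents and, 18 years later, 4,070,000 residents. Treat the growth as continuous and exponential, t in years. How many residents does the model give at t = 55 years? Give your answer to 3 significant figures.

≈ 11,100,000 residents

r = ln(4070000/2495000) / 18 ≈ 0.027186 per year
P(55) = 2495000 · e^(0.027186·55) = 2495000 · 4.46045 ≈ 11128817.2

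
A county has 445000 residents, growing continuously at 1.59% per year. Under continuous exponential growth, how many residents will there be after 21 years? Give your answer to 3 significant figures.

≈ 621,000 residents

P(21) = 445000 · e^(0.0159·21) = 445000 · e^(0.3339)
= 445000 · 1.3964 ≈ 621399.56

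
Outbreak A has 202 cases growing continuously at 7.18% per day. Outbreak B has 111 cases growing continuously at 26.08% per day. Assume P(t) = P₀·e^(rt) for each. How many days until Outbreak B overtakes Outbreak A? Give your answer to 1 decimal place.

202·e^(0.0718t) = 111·e^(0.2608t)
202/111 = e^((0.2608 − 0.0718)t) → ln(1.81982) = 0.189·t
t = 0.59874 / 0.189

t ≈ 3.2 days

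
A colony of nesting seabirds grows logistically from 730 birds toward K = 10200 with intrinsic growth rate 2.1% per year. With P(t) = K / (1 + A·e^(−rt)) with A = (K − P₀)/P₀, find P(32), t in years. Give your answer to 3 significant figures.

A = (10200 − 730)/730 = 12.9726
P(32) = 10200 / (1 + 12.9726·e^(−0.021·32)) = 10200 / (1 + 12.9726·0.510686)
= 10200 / 7.62493 ≈ 1337.72

≈ 1,340 birds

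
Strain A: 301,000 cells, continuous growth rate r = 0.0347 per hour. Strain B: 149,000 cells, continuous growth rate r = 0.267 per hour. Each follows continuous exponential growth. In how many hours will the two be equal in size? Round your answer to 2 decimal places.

301000·e^(0.0347t) = 149000·e^(0.267t)
301000/149000 = e^((0.267 − 0.0347)t) → ln(2.02013) = 0.2323·t
t = 0.70316 / 0.2323

t ≈ 3.03 hours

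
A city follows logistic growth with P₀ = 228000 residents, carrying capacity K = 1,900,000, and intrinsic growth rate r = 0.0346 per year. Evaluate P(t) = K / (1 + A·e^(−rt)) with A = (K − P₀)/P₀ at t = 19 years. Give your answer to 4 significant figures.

A = (1900000 − 228000)/228000 = 7.33333
P(19) = 1900000 / (1 + 7.33333·e^(−0.0346·19)) = 1900000 / (1 + 7.33333·0.518197)
= 1900000 / 4.80011 ≈ 395824.22

≈ 395,800 residents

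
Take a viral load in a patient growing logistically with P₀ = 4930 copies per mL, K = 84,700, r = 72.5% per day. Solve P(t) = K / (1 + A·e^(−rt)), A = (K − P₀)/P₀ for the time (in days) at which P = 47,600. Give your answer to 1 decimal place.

t ≈ 4.2 days

A = (84700 − 4930)/4930 = 16.18053
47600 = 84700/(1 + 16.18053·e^(−0.725t)) → 1 + 16.18053·e^(−0.725t) = 1.77941
e^(−0.725t) = 0.04817 → t = ln(20.75992)/0.725 = 3.03302/0.725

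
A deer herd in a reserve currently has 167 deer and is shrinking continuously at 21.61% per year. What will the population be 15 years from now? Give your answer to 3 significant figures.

≈ 6.53 deer

P(15) = 167 · e^(-0.2161·15) = 167 · e^(-3.2415)
= 167 · 0.03911 ≈ 6.53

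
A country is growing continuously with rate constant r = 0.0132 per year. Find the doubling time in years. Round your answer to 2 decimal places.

doubling time ≈ 52.51 years

doubling time = ln(2) / |r| = 0.69315 / 0.0132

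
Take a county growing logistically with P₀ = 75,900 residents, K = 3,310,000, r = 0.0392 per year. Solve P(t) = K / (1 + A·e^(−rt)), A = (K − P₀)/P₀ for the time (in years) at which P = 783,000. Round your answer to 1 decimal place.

A = (3310000 − 75900)/75900 = 42.61001
783000 = 3310000/(1 + 42.61001·e^(−0.0392t)) → 1 + 42.61001·e^(−0.0392t) = 4.22733
e^(−0.0392t) = 0.075741 → t = ln(13.20287)/0.0392 = 2.58043/0.0392

t ≈ 65.8 years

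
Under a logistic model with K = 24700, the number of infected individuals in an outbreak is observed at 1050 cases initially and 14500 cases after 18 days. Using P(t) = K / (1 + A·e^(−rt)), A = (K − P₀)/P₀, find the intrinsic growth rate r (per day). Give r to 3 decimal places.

r ≈ 0.193 per day

A = (24700 − 1050)/1050 = 22.52381
14500 = 24700/(1 + 22.52381·e^(−r·18)) → e^(−18r) = (1.70345 − 1)/22.52381 = 0.031231
r = −ln(0.031231)/18 = 3.46633/18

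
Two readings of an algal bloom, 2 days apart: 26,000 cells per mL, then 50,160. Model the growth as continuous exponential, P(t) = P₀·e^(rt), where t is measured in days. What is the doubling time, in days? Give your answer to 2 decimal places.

r = ln(50160/26000) / 2 = ln(1.92923) / 2 ≈ 0.328561 per day
doubling time = ln 2 / |r| = 0.69315 / 0.328561

doubling time ≈ 2.11 days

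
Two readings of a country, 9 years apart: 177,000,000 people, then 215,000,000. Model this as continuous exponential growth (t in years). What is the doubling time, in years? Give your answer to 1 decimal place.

r = ln(215000000/177000000) / 9 = ln(1.21469) / 9 ≈ 0.02161 per year
doubling time = ln 2 / |r| = 0.69315 / 0.02161

doubling time ≈ 32.1 years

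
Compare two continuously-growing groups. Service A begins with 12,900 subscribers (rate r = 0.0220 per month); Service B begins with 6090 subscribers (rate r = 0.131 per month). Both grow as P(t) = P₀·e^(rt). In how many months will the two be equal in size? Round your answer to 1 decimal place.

t ≈ 6.9 months

12900·e^(0.022t) = 6090·e^(0.131t)
12900/6090 = e^((0.131 − 0.022)t) → ln(2.11823) = 0.109·t
t = 0.75058 / 0.109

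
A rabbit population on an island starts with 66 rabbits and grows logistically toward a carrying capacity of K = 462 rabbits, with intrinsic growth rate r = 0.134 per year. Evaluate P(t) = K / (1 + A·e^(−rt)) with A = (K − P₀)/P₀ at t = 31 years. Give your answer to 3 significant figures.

A = (462 − 66)/66 = 6
P(31) = 462 / (1 + 6·e^(−0.134·31)) = 462 / (1 + 6·0.015701)
= 462 / 1.09421 ≈ 422.22

≈ 422 rabbits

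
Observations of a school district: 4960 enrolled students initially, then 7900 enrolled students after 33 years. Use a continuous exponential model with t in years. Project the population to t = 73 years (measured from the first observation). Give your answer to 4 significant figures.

r = ln(7900/4960) / 33 ≈ 0.014105 per year
P(73) = 4960 · e^(0.014105·73) = 4960 · 2.80008 ≈ 13888.39

≈ 13,890 enrolled students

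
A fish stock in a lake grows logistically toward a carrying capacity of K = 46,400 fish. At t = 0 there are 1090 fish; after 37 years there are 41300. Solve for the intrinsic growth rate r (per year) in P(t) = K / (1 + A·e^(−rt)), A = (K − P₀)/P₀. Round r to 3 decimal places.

r ≈ 0.157 per year

A = (46400 − 1090)/1090 = 41.56881
41300 = 46400/(1 + 41.56881·e^(−r·37)) → e^(−37r) = (1.12349 − 1)/41.56881 = 0.002971
r = −ln(0.002971)/37 = 5.81897/37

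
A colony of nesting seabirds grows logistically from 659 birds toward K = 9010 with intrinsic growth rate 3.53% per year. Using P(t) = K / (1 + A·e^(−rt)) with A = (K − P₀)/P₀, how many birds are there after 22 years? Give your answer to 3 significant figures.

A = (9010 − 659)/659 = 12.67223
P(22) = 9010 / (1 + 12.67223·e^(−0.0353·22)) = 9010 / (1 + 12.67223·0.459967)
= 9010 / 6.82881 ≈ 1319.41

≈ 1,320 birds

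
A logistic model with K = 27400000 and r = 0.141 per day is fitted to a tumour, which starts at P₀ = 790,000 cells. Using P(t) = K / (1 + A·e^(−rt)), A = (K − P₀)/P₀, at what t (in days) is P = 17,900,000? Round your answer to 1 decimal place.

t ≈ 29.4 days

A = (27400000 − 790000)/790000 = 33.68354
17900000 = 27400000/(1 + 33.68354·e^(−0.141t)) → 1 + 33.68354·e^(−0.141t) = 1.53073
e^(−0.141t) = 0.015756 → t = ln(63.46689)/0.141 = 4.15052/0.141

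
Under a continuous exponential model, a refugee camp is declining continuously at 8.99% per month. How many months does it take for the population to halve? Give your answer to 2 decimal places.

half-life ≈ 7.71 months

half-life = ln(2) / |r| = 0.69315 / 0.0899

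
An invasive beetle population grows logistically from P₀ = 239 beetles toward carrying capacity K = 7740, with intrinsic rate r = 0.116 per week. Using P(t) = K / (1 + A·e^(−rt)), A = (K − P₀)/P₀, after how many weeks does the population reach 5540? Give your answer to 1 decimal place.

A = (7740 − 239)/239 = 31.38494
5540 = 7740/(1 + 31.38494·e^(−0.116t)) → 1 + 31.38494·e^(−0.116t) = 1.39711
e^(−0.116t) = 0.012653 → t = ln(79.03298)/0.116 = 4.36987/0.116

t ≈ 37.7 weeks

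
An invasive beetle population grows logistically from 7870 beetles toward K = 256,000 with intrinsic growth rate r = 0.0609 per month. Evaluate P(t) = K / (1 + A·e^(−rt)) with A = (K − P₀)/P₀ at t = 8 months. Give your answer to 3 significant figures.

A = (256000 − 7870)/7870 = 31.52859
P(8) = 256000 / (1 + 31.52859·e^(−0.0609·8)) = 256000 / (1 + 31.52859·0.614344)
= 256000 / 20.3694 ≈ 12567.87

≈ 12,600 beetles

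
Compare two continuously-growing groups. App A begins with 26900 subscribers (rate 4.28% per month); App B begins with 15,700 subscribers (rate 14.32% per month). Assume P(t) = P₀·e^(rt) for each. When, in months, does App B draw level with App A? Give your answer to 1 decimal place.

26900·e^(0.0428t) = 15700·e^(0.1432t)
26900/15700 = e^((0.1432 − 0.0428)t) → ln(1.71338) = 0.1004·t
t = 0.53847 / 0.1004

t ≈ 5.4 months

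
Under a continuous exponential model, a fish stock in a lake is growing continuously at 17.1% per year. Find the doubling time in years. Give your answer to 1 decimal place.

doubling time = ln(2) / |r| = 0.69315 / 0.171

doubling time ≈ 4.1 years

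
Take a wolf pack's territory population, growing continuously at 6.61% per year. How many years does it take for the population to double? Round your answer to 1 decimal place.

doubling time ≈ 10.5 years

doubling time = ln(2) / |r| = 0.69315 / 0.0661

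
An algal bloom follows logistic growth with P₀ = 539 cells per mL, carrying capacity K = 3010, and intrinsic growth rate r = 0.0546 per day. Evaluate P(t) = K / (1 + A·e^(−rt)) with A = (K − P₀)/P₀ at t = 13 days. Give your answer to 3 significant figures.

A = (3010 − 539)/539 = 4.58442
P(13) = 3010 / (1 + 4.58442·e^(−0.0546·13)) = 3010 / (1 + 4.58442·0.491743)
= 3010 / 3.25435 ≈ 924.92

≈ 925 cells per mL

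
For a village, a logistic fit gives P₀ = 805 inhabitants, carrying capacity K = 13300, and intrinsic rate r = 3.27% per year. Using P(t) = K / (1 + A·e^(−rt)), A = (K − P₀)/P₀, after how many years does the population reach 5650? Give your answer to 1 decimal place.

A = (13300 − 805)/805 = 15.52174
5650 = 13300/(1 + 15.52174·e^(−0.0327t)) → 1 + 15.52174·e^(−0.0327t) = 2.35398
e^(−0.0327t) = 0.087231 → t = ln(11.46377)/0.0327 = 2.43919/0.0327

t ≈ 74.6 years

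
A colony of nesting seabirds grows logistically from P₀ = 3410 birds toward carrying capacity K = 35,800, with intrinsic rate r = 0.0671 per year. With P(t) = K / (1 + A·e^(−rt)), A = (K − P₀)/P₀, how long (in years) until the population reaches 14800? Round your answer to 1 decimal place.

A = (35800 − 3410)/3410 = 9.49853
14800 = 35800/(1 + 9.49853·e^(−0.0671t)) → 1 + 9.49853·e^(−0.0671t) = 2.41892
e^(−0.0671t) = 0.149383 → t = ln(6.6942)/0.0671 = 1.90124/0.0671

t ≈ 28.3 years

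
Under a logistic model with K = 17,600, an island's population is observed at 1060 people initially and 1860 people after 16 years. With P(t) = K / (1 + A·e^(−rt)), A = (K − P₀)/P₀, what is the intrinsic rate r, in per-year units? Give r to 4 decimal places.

r ≈ 0.0382 per year

A = (17600 − 1060)/1060 = 15.60377
1860 = 17600/(1 + 15.60377·e^(−r·16)) → e^(−16r) = (9.46237 − 1)/15.60377 = 0.542328
r = −ln(0.542328)/16 = 0.61188/16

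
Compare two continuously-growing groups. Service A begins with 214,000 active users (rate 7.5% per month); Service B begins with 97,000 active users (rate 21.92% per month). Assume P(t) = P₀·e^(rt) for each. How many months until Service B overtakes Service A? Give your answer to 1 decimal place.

t ≈ 5.5 months

214000·e^(0.075t) = 97000·e^(0.2192t)
214000/97000 = e^((0.2192 − 0.075)t) → ln(2.20619) = 0.1442·t
t = 0.79127 / 0.1442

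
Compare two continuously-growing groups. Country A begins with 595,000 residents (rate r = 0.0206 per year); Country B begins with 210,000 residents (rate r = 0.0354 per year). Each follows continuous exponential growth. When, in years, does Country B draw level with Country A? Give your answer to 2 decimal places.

t ≈ 70.37 years

595000·e^(0.0206t) = 210000·e^(0.0354t)
595000/210000 = e^((0.0354 − 0.0206)t) → ln(2.83333) = 0.0148·t
t = 1.04145 / 0.0148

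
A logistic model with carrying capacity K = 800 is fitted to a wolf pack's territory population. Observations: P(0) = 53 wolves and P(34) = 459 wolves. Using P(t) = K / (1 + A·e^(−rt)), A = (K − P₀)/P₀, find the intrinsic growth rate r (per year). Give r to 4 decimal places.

A = (800 − 53)/53 = 14.09434
459 = 800/(1 + 14.09434·e^(−r·34)) → e^(−34r) = (1.74292 − 1)/14.09434 = 0.05271
r = −ln(0.05271)/34 = 2.94294/34

r ≈ 0.0866 per year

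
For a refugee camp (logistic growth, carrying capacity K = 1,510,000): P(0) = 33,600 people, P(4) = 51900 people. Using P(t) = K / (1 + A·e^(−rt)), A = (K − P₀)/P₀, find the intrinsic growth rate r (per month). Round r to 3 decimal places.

r ≈ 0.112 per month

A = (1510000 − 33600)/33600 = 43.94048
51900 = 1510000/(1 + 43.94048·e^(−r·4)) → e^(−4r) = (29.09441 − 1)/43.94048 = 0.639374
r = −ln(0.639374)/4 = 0.44727/4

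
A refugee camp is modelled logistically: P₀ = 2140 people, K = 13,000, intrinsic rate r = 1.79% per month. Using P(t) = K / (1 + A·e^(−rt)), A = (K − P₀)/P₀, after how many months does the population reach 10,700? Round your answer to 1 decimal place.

t ≈ 176.6 months

A = (13000 − 2140)/2140 = 5.07477
10700 = 13000/(1 + 5.07477·e^(−0.0179t)) → 1 + 5.07477·e^(−0.0179t) = 1.21495
e^(−0.0179t) = 0.042357 → t = ln(23.6087)/0.0179 = 3.16162/0.0179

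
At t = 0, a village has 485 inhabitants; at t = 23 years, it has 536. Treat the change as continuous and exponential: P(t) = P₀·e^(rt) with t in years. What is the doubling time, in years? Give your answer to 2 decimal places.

r = ln(536/485) / 23 = ln(1.10515) / 23 ≈ 0.004347 per year
doubling time = ln 2 / |r| = 0.69315 / 0.004347

doubling time ≈ 159.45 years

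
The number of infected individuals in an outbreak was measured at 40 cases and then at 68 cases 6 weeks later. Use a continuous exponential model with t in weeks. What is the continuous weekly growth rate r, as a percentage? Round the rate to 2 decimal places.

r ≈ 8.84% per week

68 = 40 · e^(r·6)
e^(6r) = 68/40 = 1.7
r = ln(1.7) / 6 = 0.53063 / 6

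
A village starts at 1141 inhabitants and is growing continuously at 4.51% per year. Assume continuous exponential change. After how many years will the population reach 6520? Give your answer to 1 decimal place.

t ≈ 38.6 years

6520 = 1141 · e^(0.0451·t)
t = ln(6520/1141) / 0.0451 = ln(5.71429) / 0.0451 = 1.74297 / 0.0451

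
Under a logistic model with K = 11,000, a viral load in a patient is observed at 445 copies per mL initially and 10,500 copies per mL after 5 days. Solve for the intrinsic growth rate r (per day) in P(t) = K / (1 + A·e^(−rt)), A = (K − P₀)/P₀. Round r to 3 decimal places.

A = (11000 − 445)/445 = 23.7191
10500 = 11000/(1 + 23.7191·e^(−r·5)) → e^(−5r) = (1.04762 − 1)/23.7191 = 0.002008
r = −ln(0.002008)/5 = 6.2108/5

r ≈ 1.242 per day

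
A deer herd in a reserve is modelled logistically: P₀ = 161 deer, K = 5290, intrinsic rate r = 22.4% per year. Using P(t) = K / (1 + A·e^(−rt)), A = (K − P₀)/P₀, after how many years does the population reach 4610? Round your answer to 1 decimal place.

t ≈ 24.0 years

A = (5290 − 161)/161 = 31.85714
4610 = 5290/(1 + 31.85714·e^(−0.224t)) → 1 + 31.85714·e^(−0.224t) = 1.14751
e^(−0.224t) = 0.00463 → t = ln(215.97269)/0.224 = 5.37515/0.224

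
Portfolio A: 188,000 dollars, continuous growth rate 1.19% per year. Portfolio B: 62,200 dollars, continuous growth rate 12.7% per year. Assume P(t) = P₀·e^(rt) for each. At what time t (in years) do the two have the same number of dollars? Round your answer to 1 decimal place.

188000·e^(0.0119t) = 62200·e^(0.127t)
188000/62200 = e^((0.127 − 0.0119)t) → ln(3.02251) = 0.1151·t
t = 1.10609 / 0.1151

t ≈ 9.6 years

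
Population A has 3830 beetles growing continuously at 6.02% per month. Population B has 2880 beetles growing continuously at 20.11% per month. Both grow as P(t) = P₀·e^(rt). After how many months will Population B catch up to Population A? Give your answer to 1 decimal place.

t ≈ 2.0 months

3830·e^(0.0602t) = 2880·e^(0.2011t)
3830/2880 = e^((0.2011 − 0.0602)t) → ln(1.32986) = 0.1409·t
t = 0.28507 / 0.1409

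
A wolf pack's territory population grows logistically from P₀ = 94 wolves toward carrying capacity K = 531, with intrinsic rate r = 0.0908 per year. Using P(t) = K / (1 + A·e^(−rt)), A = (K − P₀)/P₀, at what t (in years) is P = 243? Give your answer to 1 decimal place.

A = (531 − 94)/94 = 4.64894
243 = 531/(1 + 4.64894·e^(−0.0908t)) → 1 + 4.64894·e^(−0.0908t) = 2.18519
e^(−0.0908t) = 0.254937 → t = ln(3.92254)/0.0908 = 1.36674/0.0908

t ≈ 15.1 years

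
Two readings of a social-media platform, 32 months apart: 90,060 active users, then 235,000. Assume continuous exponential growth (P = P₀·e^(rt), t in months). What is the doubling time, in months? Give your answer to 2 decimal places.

r = ln(235000/90060) / 32 = ln(2.60937) / 32 ≈ 0.029972 per month
doubling time = ln 2 / |r| = 0.69315 / 0.029972

doubling time ≈ 23.13 months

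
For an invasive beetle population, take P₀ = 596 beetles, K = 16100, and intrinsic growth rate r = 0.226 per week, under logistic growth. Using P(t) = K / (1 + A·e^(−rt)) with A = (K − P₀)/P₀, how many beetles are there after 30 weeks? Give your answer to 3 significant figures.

A = (16100 − 596)/596 = 26.01342
P(30) = 16100 / (1 + 26.01342·e^(−0.226·30)) = 16100 / (1 + 26.01342·0.001136)
= 16100 / 1.02956 ≈ 15637.77

≈ 15,600 beetles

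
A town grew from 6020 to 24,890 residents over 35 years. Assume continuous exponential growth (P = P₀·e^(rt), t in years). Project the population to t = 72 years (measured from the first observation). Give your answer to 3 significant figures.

≈ 112,000 residents

r = ln(24890/6020) / 35 ≈ 0.040554 per year
P(72) = 6020 · e^(0.040554·72) = 6020 · 18.53879 ≈ 111603.49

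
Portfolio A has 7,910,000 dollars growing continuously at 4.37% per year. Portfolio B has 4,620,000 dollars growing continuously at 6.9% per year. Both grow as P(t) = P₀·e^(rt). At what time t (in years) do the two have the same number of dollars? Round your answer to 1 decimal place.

t ≈ 21.3 years

7910000·e^(0.0437t) = 4620000·e^(0.069t)
7910000/4620000 = e^((0.069 − 0.0437)t) → ln(1.71212) = 0.0253·t
t = 0.53773 / 0.0253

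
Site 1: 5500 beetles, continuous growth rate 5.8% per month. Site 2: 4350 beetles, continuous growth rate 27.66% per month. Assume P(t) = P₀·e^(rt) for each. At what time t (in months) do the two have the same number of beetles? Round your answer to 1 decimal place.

5500·e^(0.058t) = 4350·e^(0.2766t)
5500/4350 = e^((0.2766 − 0.058)t) → ln(1.26437) = 0.2186·t
t = 0.23457 / 0.2186

t ≈ 1.1 months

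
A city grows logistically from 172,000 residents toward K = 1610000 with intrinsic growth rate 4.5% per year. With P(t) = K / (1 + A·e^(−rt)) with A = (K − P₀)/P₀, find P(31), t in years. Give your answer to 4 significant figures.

A = (1610000 − 172000)/172000 = 8.36047
P(31) = 1610000 / (1 + 8.36047·e^(−0.045·31)) = 1610000 / (1 + 8.36047·0.247833)
= 1610000 / 3.072 ≈ 524088.63

≈ 524,100 residents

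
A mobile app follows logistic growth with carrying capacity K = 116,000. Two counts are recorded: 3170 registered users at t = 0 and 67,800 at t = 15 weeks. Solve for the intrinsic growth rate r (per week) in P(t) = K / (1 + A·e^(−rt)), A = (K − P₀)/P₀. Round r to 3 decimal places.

r ≈ 0.261 per week

A = (116000 − 3170)/3170 = 35.59306
67800 = 116000/(1 + 35.59306·e^(−r·15)) → e^(−15r) = (1.71091 − 1)/35.59306 = 0.019973
r = −ln(0.019973)/15 = 3.91335/15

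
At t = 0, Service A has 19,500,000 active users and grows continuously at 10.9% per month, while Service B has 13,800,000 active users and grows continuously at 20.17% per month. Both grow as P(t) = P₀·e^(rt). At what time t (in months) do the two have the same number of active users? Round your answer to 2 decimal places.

19500000·e^(0.109t) = 13800000·e^(0.2017t)
19500000/13800000 = e^((0.2017 − 0.109)t) → ln(1.41304) = 0.0927·t
t = 0.34575 / 0.0927

t ≈ 3.73 months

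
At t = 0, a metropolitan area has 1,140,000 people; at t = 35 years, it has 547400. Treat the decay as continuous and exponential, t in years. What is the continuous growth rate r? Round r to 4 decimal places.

r ≈ -0.0210 per year

547400 = 1140000 · e^(r·35)
e^(35r) = 547400/1140000 = 0.48018
r = ln(0.48018) / 35 = -0.7336 / 35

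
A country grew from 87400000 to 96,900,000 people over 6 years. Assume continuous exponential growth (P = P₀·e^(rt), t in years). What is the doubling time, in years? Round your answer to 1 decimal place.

doubling time ≈ 40.3 years

r = ln(96900000/87400000) / 6 = ln(1.1087) / 6 ≈ 0.017197 per year
doubling time = ln 2 / |r| = 0.69315 / 0.017197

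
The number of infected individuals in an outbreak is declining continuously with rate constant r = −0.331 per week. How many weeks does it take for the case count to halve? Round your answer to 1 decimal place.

half-life = ln(2) / |r| = 0.69315 / 0.331

half-life ≈ 2.1 weeks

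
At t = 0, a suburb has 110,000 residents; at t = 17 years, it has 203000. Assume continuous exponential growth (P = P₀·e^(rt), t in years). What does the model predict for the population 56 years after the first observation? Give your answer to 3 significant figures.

r = ln(203000/110000) / 17 ≈ 0.036043 per year
P(56) = 110000 · e^(0.036043·56) = 110000 · 7.5262 ≈ 827881.99

≈ 828,000 residents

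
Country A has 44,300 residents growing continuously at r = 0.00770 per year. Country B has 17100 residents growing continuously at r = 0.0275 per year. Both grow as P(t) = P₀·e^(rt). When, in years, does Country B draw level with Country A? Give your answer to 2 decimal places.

t ≈ 48.08 years

44300·e^(0.0077t) = 17100·e^(0.0275t)
44300/17100 = e^((0.0275 − 0.0077)t) → ln(2.59064) = 0.0198·t
t = 0.95191 / 0.0198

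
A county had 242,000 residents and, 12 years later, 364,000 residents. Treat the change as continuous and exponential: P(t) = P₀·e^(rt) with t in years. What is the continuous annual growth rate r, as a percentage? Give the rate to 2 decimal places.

r ≈ 3.40% per year

364000 = 242000 · e^(r·12)
e^(12r) = 364000/242000 = 1.50413
r = ln(1.50413) / 12 = 0.40822 / 12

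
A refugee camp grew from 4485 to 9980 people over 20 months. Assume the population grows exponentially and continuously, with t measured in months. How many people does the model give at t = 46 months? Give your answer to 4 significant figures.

r = ln(9980/4485) / 20 ≈ 0.039992 per month
P(46) = 4485 · e^(0.039992·46) = 4485 · 6.29429 ≈ 28229.88

≈ 28,230 people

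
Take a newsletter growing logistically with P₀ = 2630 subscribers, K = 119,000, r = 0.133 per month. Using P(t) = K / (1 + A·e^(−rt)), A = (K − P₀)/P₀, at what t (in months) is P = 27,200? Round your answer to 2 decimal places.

t ≈ 19.35 months

A = (119000 − 2630)/2630 = 44.24715
27200 = 119000/(1 + 44.24715·e^(−0.133t)) → 1 + 44.24715·e^(−0.133t) = 4.375
e^(−0.133t) = 0.076276 → t = ln(13.11027)/0.133 = 2.5734/0.133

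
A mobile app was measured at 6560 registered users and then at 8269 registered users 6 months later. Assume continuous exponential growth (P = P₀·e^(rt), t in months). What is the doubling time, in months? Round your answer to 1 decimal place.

r = ln(8269/6560) / 6 = ln(1.26052) / 6 ≈ 0.038587 per month
doubling time = ln 2 / |r| = 0.69315 / 0.038587

doubling time ≈ 18.0 months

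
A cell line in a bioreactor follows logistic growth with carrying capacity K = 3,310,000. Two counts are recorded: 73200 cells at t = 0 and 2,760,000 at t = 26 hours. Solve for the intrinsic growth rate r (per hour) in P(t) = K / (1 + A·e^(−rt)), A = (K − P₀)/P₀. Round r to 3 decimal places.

r ≈ 0.208 per hour

A = (3310000 − 73200)/73200 = 44.21858
2760000 = 3310000/(1 + 44.21858·e^(−r·26)) → e^(−26r) = (1.19928 − 1)/44.21858 = 0.004507
r = −ln(0.004507)/26 = 5.40221/26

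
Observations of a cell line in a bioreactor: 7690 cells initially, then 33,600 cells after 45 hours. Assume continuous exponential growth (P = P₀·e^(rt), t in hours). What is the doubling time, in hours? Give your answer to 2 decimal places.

r = ln(33600/7690) / 45 = ln(4.36931) / 45 ≈ 0.032769 per hour
doubling time = ln 2 / |r| = 0.69315 / 0.032769

doubling time ≈ 21.15 hours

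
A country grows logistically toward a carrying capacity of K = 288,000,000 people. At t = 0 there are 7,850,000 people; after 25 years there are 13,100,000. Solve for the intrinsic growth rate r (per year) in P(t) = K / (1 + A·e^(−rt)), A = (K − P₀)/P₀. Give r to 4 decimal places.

A = (288000000 − 7850000)/7850000 = 35.6879
13100000 = 288000000/(1 + 35.6879·e^(−r·25)) → e^(−25r) = (21.98473 − 1)/35.6879 = 0.588007
r = −ln(0.588007)/25 = 0.53102/25

r ≈ 0.0212 per year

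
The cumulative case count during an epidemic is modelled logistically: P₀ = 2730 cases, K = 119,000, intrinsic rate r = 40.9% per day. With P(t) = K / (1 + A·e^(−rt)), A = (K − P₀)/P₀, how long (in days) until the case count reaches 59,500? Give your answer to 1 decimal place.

t ≈ 9.2 days

A = (119000 − 2730)/2730 = 42.58974
59500 = 119000/(1 + 42.58974·e^(−0.409t)) → 1 + 42.58974·e^(−0.409t) = 2
e^(−0.409t) = 0.02348 → t = ln(42.58974)/0.409 = 3.75161/0.409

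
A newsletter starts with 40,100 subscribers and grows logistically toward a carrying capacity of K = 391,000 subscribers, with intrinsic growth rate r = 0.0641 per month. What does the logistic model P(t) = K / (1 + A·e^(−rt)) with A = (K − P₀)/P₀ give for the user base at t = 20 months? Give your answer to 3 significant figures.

A = (391000 − 40100)/40100 = 8.75062
P(20) = 391000 / (1 + 8.75062·e^(−0.0641·20)) = 391000 / (1 + 8.75062·0.277482)
= 391000 / 3.42814 ≈ 114056.07

≈ 114,000 subscribers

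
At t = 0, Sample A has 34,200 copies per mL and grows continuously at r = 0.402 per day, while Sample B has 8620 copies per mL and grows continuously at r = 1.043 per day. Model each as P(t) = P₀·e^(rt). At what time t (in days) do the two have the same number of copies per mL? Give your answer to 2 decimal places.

t ≈ 2.15 days

34200·e^(0.402t) = 8620·e^(1.043t)
34200/8620 = e^((1.043 − 0.402)t) → ln(3.96752) = 0.641·t
t = 1.37814 / 0.641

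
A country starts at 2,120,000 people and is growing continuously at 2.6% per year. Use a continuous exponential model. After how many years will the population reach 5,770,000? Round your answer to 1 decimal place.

5770000 = 2120000 · e^(0.026·t)
t = ln(5770000/2120000) / 0.026 = ln(2.7217) / 0.026 = 1.00126 / 0.026

t ≈ 38.5 years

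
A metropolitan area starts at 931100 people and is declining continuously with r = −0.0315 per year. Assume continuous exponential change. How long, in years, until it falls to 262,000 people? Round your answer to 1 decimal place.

t ≈ 40.3 years

262000 = 931100 · e^(-0.0315·t)
t = ln(262000/931100) / -0.0315 = ln(0.28139) / -0.0315 = -1.26802 / -0.0315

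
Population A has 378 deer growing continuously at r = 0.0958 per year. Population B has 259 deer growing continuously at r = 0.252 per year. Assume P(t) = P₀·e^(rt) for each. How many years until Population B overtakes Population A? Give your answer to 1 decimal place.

378·e^(0.0958t) = 259·e^(0.252t)
378/259 = e^((0.252 − 0.0958)t) → ln(1.45946) = 0.1562·t
t = 0.37807 / 0.1562

t ≈ 2.4 years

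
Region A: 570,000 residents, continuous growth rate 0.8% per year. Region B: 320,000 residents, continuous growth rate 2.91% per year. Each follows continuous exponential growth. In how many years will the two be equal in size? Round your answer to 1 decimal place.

t ≈ 27.4 years

570000·e^(0.008t) = 320000·e^(0.0291t)
570000/320000 = e^((0.0291 − 0.008)t) → ln(1.78125) = 0.0211·t
t = 0.57732 / 0.0211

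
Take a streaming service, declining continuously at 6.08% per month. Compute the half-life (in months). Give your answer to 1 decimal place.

half-life = ln(2) / |r| = 0.69315 / 0.0608

half-life ≈ 11.4 months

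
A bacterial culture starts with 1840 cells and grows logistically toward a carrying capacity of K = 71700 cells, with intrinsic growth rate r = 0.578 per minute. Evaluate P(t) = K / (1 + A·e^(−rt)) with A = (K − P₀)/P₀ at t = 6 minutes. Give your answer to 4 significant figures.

A = (71700 − 1840)/1840 = 37.96739
P(6) = 71700 / (1 + 37.96739·e^(−0.578·6)) = 71700 / (1 + 37.96739·0.031179)
= 71700 / 2.1838 ≈ 32832.71

≈ 32,830 cells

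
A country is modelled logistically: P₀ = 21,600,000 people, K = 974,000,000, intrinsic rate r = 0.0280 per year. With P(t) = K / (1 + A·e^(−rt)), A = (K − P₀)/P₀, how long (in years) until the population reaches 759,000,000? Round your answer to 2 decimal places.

A = (974000000 − 21600000)/21600000 = 44.09259
759000000 = 974000000/(1 + 44.09259·e^(−0.028t)) → 1 + 44.09259·e^(−0.028t) = 1.28327
e^(−0.028t) = 0.006424 → t = ln(155.65711)/0.028 = 5.04766/0.028

t ≈ 180.27 years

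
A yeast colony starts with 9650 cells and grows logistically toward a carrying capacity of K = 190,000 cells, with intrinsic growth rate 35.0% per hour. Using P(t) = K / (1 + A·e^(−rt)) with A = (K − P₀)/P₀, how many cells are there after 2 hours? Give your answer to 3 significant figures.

≈ 18,500 cells

A = (190000 − 9650)/9650 = 18.68912
P(2) = 190000 / (1 + 18.68912·e^(−0.35·2)) = 190000 / (1 + 18.68912·0.496585)
= 190000 / 10.28074 ≈ 18481.16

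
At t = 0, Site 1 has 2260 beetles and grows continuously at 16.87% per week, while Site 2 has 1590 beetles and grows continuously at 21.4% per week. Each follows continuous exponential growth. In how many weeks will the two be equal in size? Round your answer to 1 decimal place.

t ≈ 7.8 weeks

2260·e^(0.1687t) = 1590·e^(0.214t)
2260/1590 = e^((0.214 − 0.1687)t) → ln(1.42138) = 0.0453·t
t = 0.35163 / 0.0453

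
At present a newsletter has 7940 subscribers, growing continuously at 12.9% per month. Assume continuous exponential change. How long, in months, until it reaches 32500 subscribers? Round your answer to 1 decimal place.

t ≈ 10.9 months

32500 = 7940 · e^(0.129·t)
t = ln(32500/7940) / 0.129 = ln(4.0932) / 0.129 = 1.40933 / 0.129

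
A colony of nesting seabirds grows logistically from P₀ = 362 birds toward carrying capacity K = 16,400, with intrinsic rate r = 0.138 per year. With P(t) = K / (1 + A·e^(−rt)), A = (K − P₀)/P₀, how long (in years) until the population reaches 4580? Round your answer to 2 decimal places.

A = (16400 − 362)/362 = 44.30387
4580 = 16400/(1 + 44.30387·e^(−0.138t)) → 1 + 44.30387·e^(−0.138t) = 3.58079
e^(−0.138t) = 0.058252 → t = ln(17.16681)/0.138 = 2.84298/0.138

t ≈ 20.60 years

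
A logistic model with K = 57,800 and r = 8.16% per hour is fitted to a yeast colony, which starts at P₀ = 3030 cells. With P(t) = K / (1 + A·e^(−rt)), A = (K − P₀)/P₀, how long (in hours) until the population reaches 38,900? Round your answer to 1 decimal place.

t ≈ 44.3 hours

A = (57800 − 3030)/3030 = 18.07591
38900 = 57800/(1 + 18.07591·e^(−0.0816t)) → 1 + 18.07591·e^(−0.0816t) = 1.48586
e^(−0.0816t) = 0.026879 → t = ln(37.20385)/0.0816 = 3.61641/0.0816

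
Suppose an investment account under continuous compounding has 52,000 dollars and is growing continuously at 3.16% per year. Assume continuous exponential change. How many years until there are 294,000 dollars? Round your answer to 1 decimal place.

t ≈ 54.8 years

294000 = 52000 · e^(0.0316·t)
t = ln(294000/52000) / 0.0316 = ln(5.65385) / 0.0316 = 1.73234 / 0.0316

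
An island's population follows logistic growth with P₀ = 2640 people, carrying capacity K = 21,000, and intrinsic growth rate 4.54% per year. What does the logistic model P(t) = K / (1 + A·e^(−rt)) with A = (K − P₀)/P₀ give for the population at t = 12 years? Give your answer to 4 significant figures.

A = (21000 − 2640)/2640 = 6.95455
P(12) = 21000 / (1 + 6.95455·e^(−0.0454·12)) = 21000 / (1 + 6.95455·0.579958)
= 21000 / 5.03334 ≈ 4172.18

≈ 4,172 people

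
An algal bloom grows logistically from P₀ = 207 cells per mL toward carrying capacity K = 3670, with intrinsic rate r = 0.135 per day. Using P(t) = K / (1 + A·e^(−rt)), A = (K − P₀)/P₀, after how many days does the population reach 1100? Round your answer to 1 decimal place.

A = (3670 − 207)/207 = 16.72947
1100 = 3670/(1 + 16.72947·e^(−0.135t)) → 1 + 16.72947·e^(−0.135t) = 3.33636
e^(−0.135t) = 0.139656 → t = ln(7.16047)/0.135 = 1.96858/0.135

t ≈ 14.6 days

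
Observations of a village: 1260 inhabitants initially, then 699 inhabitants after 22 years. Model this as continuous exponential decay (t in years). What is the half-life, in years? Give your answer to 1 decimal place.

r = ln(699/1260) / 22 = ln(0.55476) / 22 ≈ -0.026783 per year
half-life = ln 2 / |r| = 0.69315 / 0.026783

half-life ≈ 25.9 years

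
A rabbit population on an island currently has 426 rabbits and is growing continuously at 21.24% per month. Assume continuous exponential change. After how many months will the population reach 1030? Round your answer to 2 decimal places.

1030 = 426 · e^(0.2124·t)
t = ln(1030/426) / 0.2124 = ln(2.41784) / 0.2124 = 0.88287 / 0.2124

t ≈ 4.16 months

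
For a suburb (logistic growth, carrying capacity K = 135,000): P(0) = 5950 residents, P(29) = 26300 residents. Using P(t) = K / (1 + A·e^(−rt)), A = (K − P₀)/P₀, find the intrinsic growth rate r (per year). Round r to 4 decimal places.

r ≈ 0.0572 per year

A = (135000 − 5950)/5950 = 21.68908
26300 = 135000/(1 + 21.68908·e^(−r·29)) → e^(−29r) = (5.13308 − 1)/21.68908 = 0.19056
r = −ln(0.19056)/29 = 1.65779/29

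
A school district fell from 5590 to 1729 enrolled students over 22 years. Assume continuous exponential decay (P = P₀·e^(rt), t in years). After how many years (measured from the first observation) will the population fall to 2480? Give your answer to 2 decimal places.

t ≈ 15.24 years

r = ln(1729/5590) / 22 ≈ -0.053338 per year
t = ln(2480/5590) / r = -0.81272 / -0.053338 ≈ 15.237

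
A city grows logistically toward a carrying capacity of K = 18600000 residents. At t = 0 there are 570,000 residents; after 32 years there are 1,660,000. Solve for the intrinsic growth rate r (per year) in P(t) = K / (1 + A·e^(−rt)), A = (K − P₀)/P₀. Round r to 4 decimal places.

r ≈ 0.0354 per year

A = (18600000 − 570000)/570000 = 31.63158
1660000 = 18600000/(1 + 31.63158·e^(−r·32)) → e^(−32r) = (11.20482 − 1)/31.63158 = 0.322615
r = −ln(0.322615)/32 = 1.1313/32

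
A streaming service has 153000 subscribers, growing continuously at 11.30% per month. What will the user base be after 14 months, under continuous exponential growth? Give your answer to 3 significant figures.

P(14) = 153000 · e^(0.113·14) = 153000 · e^(1.582)
= 153000 · 4.86468 ≈ 744295.34

≈ 744,000 subscribers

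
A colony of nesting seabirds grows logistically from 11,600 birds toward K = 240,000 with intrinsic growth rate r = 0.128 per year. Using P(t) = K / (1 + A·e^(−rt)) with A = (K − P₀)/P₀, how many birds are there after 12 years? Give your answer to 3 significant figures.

≈ 45,800 birds

A = (240000 − 11600)/11600 = 19.68966
P(12) = 240000 / (1 + 19.68966·e^(−0.128·12)) = 240000 / (1 + 19.68966·0.21524)
= 240000 / 5.23801 ≈ 45818.94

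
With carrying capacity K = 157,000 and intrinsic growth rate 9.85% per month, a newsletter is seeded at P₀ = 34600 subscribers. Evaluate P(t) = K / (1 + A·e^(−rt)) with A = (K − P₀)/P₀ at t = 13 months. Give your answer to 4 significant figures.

A = (157000 − 34600)/34600 = 3.53757
P(13) = 157000 / (1 + 3.53757·e^(−0.0985·13)) = 157000 / (1 + 3.53757·0.277898)
= 157000 / 1.98309 ≈ 79169.56

≈ 79,170 subscribers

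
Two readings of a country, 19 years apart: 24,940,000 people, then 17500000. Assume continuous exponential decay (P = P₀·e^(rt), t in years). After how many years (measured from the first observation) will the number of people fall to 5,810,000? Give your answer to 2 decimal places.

r = ln(17500000/24940000) / 19 ≈ -0.018646 per year
t = ln(5810000/24940000) / r = -1.45689 / -0.018646 ≈ 78.135

t ≈ 78.13 years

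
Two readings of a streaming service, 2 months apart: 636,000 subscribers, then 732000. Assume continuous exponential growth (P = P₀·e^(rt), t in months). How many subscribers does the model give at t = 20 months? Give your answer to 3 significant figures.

r = ln(732000/636000) / 2 ≈ 0.070291 per month
P(20) = 636000 · e^(0.070291·20) = 636000 · 4.07887 ≈ 2594160.07

≈ 2,590,000 subscribers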